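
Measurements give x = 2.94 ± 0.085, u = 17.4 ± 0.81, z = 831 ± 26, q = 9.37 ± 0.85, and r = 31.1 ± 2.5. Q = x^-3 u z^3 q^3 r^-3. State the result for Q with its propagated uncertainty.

(1.07 ± 0.417) × 10^7

Since Q is a product/quotient, work with relative uncertainties:
  (-3·δx/x)² = (-3×0.0289)² = 0.00752;  (1·δu/u)² = (1×0.0466)² = 0.00217;  (3·δz/z)² = (3×0.0313)² = 0.00881;  (3·δq/q)² = (3×0.0907)² = 0.0741;  (-3·δr/r)² = (-3×0.0804)² = 0.0582
δQ/Q = √(0.151) = 0.388
Q = 1.07e+07, so δQ = 0.388 × 1.07e+07 = 4.17e+06.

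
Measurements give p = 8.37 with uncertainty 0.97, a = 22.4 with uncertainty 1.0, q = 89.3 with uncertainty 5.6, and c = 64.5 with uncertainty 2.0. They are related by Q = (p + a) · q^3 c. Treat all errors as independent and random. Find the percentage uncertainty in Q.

Let u = p + a = 30.8. δu = √(δp² + δa²) = √(0.941 + 1.00) = 1.39, so δu/u = 0.0453.
Q is then a monomial in u, q, c:
δQ/Q = √((δu/u)² + (3·δq/q)² + (1·δc/c)²) = √(0.00205 + 0.0354 + 0.000961) = 0.196

19.6%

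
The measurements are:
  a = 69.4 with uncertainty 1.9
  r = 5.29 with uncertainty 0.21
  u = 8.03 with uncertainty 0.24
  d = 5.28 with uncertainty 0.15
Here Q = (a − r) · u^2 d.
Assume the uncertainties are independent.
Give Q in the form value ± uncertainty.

21800 ± 1580

Let w = a − r = 64.1. δw = √(δa² + δr²) = √(3.61 + 0.0441) = 1.91, so δw/w = 0.0298.
Q is then a monomial in w, u, d:
δQ/Q = √((δw/w)² + (2·δu/u)² + (1·δd/d)²) = √(0.000889 + 0.00357 + 0.000807) = 0.0726
Q = 21800, so δQ = 0.0726 × 21800 = 1580.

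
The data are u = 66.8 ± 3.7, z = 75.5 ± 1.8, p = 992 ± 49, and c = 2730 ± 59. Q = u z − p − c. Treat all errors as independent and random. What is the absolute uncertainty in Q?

Let w = u·z = 5040. δw/w = √((1·δu/u)² + (1·δz/z)²) = √(0.00307 + 0.000568) = 0.0603, so δw = 304.
Q = w − p − c: δQ = √(δw² + δp² + δc²) = √(92500 + 2400 + 3480) = 314

314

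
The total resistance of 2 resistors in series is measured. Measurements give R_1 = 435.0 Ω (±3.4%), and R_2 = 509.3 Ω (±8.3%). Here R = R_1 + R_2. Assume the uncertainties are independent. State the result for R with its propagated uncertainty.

Absolute uncertainties add in quadrature for a linear combination:
  (δR_1)² = 219;  (δR_2)² = 1790
δR = √(2010) = 44.8 Ω
R = 944.3 Ω.

944.3 ± 44.8 Ω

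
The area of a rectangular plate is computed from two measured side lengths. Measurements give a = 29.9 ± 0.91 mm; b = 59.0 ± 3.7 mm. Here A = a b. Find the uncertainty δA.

For a monomial A ∝ a, b, fractional errors add in quadrature:
  (1·δa/a)² = (1×0.0304)² = 0.000926;  (1·δb/b)² = (1×0.0627)² = 0.00393
δA/A = √(0.00486) = 0.0697
A = 1760 mm^2, so δA = 0.0697 × 1760 = 123 mm^2.

123 mm^2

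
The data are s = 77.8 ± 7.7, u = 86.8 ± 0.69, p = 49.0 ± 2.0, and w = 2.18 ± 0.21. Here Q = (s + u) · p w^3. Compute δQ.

Let h = s + u = 165. δh = √(δs² + δu²) = √(59.3 + 0.476) = 7.73, so δh/h = 0.0470.
Q is then a monomial in h, p, w:
δQ/Q = √((δh/h)² + (1·δp/p)² + (3·δw/w)²) = √(0.00221 + 0.00167 + 0.0835) = 0.296
Q = 83600, so δQ = 0.296 × 83600 = 24700.

24700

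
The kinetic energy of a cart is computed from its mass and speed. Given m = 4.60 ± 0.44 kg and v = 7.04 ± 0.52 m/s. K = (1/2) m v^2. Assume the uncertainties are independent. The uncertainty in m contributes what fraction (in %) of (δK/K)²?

29.5%

(δK/K)² = (1·δm/m)² + (2·δv/v)²
  m term: (1×0.0957)² = 0.00915
  v term: (2×0.0739)² = 0.0218
Total = 0.0310. Share from m = 0.00915/0.0310 = 0.295.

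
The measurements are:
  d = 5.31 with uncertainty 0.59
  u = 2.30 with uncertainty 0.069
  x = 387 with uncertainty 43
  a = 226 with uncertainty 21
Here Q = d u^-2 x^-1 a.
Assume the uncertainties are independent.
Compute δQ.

Relative error in a monomial: (δQ/Q)² = Σ (nᵢ · δxᵢ/xᵢ)².
  (1·δd/d)² = (1×0.111)² = 0.0123;  (-2·δu/u)² = (-2×0.0300)² = 0.00360;  (-1·δx/x)² = (-1×0.111)² = 0.0123;  (1·δa/a)² = (1×0.0929)² = 0.00863
δQ/Q = √(0.0369) = 0.192
Q = 0.586, so δQ = 0.192 × 0.586 = 0.113.

0.113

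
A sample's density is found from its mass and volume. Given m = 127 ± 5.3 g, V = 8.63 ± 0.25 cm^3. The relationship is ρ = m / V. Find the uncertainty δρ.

Each factor contributes (exponent × relative error)² to (δρ/ρ)²:
  (1·δm/m)² = (1×0.0417)² = 0.00174;  (-1·δV/V)² = (-1×0.0290)² = 0.000839
δρ/ρ = √(0.00258) = 0.0508
ρ = 14.7 g/cm^3, so δρ = 0.0508 × 14.7 = 0.748 g/cm^3.

0.748 g/cm^3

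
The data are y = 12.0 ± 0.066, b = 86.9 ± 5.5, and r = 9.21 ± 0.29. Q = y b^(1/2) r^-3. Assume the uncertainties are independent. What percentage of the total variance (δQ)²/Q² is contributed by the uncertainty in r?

(δQ/Q)² = (1·δy/y)² + (½·δb/b)² + (-3·δr/r)²
  y term: (1×0.00550)² = 3.03e-05
  b term: (0.5×0.0633)² = 0.00100
  r term: (-3×0.0315)² = 0.00892
Total = 0.00995. Share from r = 0.00892/0.00995 = 0.896.

89.6%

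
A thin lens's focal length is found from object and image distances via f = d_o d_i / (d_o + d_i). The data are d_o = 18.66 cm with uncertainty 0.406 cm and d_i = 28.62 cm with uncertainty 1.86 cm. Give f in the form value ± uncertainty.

11.30 ± 0.326 cm

∂f/∂d_o = (d_i/(d_o+d_i))² = 0.366;  ∂f/∂d_i = (d_o/(d_o+d_i))² = 0.156
δf = √((∂f/∂d_o · δd_o)² + (∂f/∂d_i · δd_i)²) = √(0.0221 + 0.0839) = 0.326 cm
f = 11.30 cm.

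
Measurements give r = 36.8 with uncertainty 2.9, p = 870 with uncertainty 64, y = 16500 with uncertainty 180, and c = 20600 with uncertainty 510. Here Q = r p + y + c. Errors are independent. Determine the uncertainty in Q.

3490

Let w = r·p = 32000. δw/w = √((1·δr/r)² + (1·δp/p)²) = √(0.00621 + 0.00541) = 0.108, so δw = 3450.
Q = w + y + c: δQ = √(δw² + δy² + δc²) = √(1.19e+07 + 32400 + 2.6e+05) = 3490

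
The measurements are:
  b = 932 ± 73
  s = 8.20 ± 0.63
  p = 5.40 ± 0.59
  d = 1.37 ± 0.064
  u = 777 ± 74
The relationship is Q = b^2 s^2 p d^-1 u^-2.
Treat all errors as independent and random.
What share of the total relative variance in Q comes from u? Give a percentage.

(δQ/Q)² = (2·δb/b)² + (2·δs/s)² + (1·δp/p)² + (-1·δd/d)² + (-2·δu/u)²
  b term: (2×0.0783)² = 0.0245
  s term: (2×0.0768)² = 0.0236
  p term: (1×0.109)² = 0.0119
  d term: (-1×0.0467)² = 0.00218
  u term: (-2×0.0952)² = 0.0363
Total = 0.0986. Share from u = 0.0363/0.0986 = 0.368.

36.8%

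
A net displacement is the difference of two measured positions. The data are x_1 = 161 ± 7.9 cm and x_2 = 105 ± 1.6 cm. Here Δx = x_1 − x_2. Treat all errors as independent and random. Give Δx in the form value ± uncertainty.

Each term contributes (cᵢ δxᵢ)² to (δΔx)²:
  (δx_1)² = 62.4;  (δx_2)² = 2.56
δΔx = √(65.0) = 8.06 cm
Δx = 56.0 cm.

56.0 ± 8.06 cm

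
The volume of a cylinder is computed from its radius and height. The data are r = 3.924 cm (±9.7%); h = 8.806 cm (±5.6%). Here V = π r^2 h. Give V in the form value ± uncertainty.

426.0 ± 86.0 cm^3

For a monomial V ∝ r^2, h, fractional errors add in quadrature:
  (2·δr/r)² = (2×0.0970)² = 0.0376;  (1·δh/h)² = (1×0.0560)² = 0.00314
δV/V = √(0.0408) = 0.202
V = 426.0 cm^3, so δV = 0.202 × 426.0 = 86.0 cm^3.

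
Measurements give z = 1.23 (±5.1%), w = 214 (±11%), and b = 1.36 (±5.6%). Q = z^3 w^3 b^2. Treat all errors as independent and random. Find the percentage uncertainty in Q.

Products/powers → add relative errors in quadrature, weighted by exponent:
  (3·δz/z)² = (3×0.0510)² = 0.0234;  (3·δw/w)² = (3×0.110)² = 0.109;  (2·δb/b)² = (2×0.0560)² = 0.0125
δQ/Q = √(0.145) = 0.381

38.1%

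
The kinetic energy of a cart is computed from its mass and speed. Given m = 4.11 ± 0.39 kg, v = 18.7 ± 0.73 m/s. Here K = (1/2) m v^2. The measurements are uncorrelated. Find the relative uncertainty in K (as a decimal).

Since K is a product/quotient, work with relative uncertainties:
  (1·δm/m)² = (1×0.0949)² = 0.00900;  (2·δv/v)² = (2×0.0390)² = 0.00610
δK/K = √(0.0151) = 0.123

0.123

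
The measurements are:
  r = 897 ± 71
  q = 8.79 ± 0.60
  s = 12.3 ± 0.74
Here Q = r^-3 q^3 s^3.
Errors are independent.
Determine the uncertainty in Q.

Q is a product of powers, so relative uncertainties combine in quadrature:
  (-3·δr/r)² = (-3×0.0792)² = 0.0564;  (3·δq/q)² = (3×0.0683)² = 0.0419;  (3·δs/s)² = (3×0.0602)² = 0.0326
δQ/Q = √(0.131) = 0.362
Q = 0.00175, so δQ = 0.362 × 0.00175 = 0.000634.

0.000634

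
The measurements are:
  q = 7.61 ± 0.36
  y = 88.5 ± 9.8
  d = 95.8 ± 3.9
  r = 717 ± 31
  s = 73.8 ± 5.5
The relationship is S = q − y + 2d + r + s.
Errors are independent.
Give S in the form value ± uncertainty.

902 ± 33.9

Each term contributes (cᵢ δxᵢ)² to (δS)²:
  (δq)² = 0.130;  (δy)² = 96.0;  (2·δd)² = 60.8;  (δr)² = 961;  (δs)² = 30.2
δS = √(1150) = 33.9
S = 902.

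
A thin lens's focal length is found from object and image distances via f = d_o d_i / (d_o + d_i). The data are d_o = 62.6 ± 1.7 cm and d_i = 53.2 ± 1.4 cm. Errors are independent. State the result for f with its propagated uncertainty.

28.8 ± 0.544 cm

∂f/∂d_o = (d_i/(d_o+d_i))² = 0.211;  ∂f/∂d_i = (d_o/(d_o+d_i))² = 0.292
δf = √((∂f/∂d_o · δd_o)² + (∂f/∂d_i · δd_i)²) = √(0.129 + 0.167) = 0.544 cm
f = 28.8 cm.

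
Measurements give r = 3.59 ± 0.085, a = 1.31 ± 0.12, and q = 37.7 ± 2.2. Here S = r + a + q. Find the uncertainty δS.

2.20

Absolute uncertainties add in quadrature for a linear combination:
  (δr)² = 0.00723;  (δa)² = 0.0144;  (δq)² = 4.84
δS = √(4.86) = 2.20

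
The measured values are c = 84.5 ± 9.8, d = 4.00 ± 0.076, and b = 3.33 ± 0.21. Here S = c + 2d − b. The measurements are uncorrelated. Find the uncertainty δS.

9.80

Each term contributes (cᵢ δxᵢ)² to (δS)²:
  (δc)² = 96.0;  (2·δd)² = 0.0231;  (δb)² = 0.0441
δS = √(96.1) = 9.80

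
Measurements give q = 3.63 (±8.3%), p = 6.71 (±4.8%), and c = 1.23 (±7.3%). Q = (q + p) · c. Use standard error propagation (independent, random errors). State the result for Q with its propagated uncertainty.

Let u = q + p = 10.3. δu = √(δq² + δp²) = √(0.0908 + 0.104) = 0.441, so δu/u = 0.0427.
Q is then a monomial in u, c:
δQ/Q = √((δu/u)² + (1·δc/c)²) = √(0.00182 + 0.00533) = 0.0845
Q = 12.7, so δQ = 0.0845 × 12.7 = 1.08.

12.7 ± 1.08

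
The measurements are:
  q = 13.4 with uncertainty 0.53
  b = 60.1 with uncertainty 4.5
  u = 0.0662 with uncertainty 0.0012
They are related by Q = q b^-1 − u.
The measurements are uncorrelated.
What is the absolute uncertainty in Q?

Let p = q·b^-1 = 0.223. δp/p = √((1·δq/q)² + (-1·δb/b)²) = √(0.00156 + 0.00561) = 0.0847, so δp = 0.0189.
Q = p − u: δQ = √(δp² + δu²) = √(0.000356 + 1.44e-06) = 0.0189

0.0189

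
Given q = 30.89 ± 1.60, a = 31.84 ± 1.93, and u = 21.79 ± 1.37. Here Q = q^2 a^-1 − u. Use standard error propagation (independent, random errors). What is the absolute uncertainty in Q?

Let p = q^2·a^-1 = 29.97. δp/p = √((2·δq/q)² + (-1·δa/a)²) = √(0.0107 + 0.00367) = 0.120, so δp = 3.60.
Q = p − u: δQ = √(δp² + δu²) = √(12.9 + 1.88) = 3.85

3.85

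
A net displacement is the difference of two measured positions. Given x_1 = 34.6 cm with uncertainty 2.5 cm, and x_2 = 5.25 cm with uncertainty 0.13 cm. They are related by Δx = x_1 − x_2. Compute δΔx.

Δx is a linear combination, so absolute uncertainties add in quadrature:
  (δx_1)² = 6.25;  (δx_2)² = 0.0169
δΔx = √(6.27) = 2.50 cm

2.50 cm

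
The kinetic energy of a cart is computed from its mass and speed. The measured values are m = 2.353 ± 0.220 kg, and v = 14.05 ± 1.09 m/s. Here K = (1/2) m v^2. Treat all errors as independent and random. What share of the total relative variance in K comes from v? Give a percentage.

73.4%

(δK/K)² = (1·δm/m)² + (2·δv/v)²
  m term: (1×0.0935)² = 0.00874
  v term: (2×0.0776)² = 0.0241
Total = 0.0328. Share from v = 0.0241/0.0328 = 0.734.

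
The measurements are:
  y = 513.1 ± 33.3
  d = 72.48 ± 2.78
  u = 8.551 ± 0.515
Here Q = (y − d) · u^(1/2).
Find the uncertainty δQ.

105

Let w = y − d = 440.6. δw = √(δy² + δd²) = √(1110 + 7.73) = 33.4, so δw/w = 0.0758.
Q is then a monomial in w, u:
δQ/Q = √((δw/w)² + (½·δu/u)²) = √(0.00575 + 0.000907) = 0.0816
Q = 1288, so δQ = 0.0816 × 1288 = 105.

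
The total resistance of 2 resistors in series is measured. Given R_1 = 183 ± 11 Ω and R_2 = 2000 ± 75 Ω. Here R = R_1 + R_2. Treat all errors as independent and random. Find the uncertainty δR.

For a sum/difference, combine absolute errors in quadrature:
  (δR_1)² = 121;  (δR_2)² = 5620
δR = √(5750) = 75.8 Ω

75.8 Ω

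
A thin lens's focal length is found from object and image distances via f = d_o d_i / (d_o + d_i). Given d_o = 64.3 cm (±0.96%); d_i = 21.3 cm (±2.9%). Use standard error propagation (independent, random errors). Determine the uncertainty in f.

0.351 cm

∂f/∂d_o = (d_i/(d_o+d_i))² = 0.0619;  ∂f/∂d_i = (d_o/(d_o+d_i))² = 0.564
δf = √((∂f/∂d_o · δd_o)² + (∂f/∂d_i · δd_i)²) = √(0.00146 + 0.121) = 0.351 cm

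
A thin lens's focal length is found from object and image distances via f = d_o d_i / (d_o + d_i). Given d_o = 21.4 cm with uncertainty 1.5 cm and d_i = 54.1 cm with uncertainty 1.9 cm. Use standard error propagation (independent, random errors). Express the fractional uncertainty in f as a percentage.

5.12%

∂f/∂d_o = (d_i/(d_o+d_i))² = 0.513;  ∂f/∂d_i = (d_o/(d_o+d_i))² = 0.0803
δf = √((∂f/∂d_o · δd_o)² + (∂f/∂d_i · δd_i)²) = √(0.593 + 0.0233) = 0.785 cm
f = 15.3 cm, so δf/f = 0.785/15.3 = 0.0512.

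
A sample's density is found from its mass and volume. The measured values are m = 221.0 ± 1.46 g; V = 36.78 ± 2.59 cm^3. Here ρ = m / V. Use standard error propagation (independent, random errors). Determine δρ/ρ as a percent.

7.07%

Products/powers → add relative errors in quadrature, weighted by exponent:
  (1·δm/m)² = (1×0.00661)² = 4.36e-05;  (-1·δV/V)² = (-1×0.0704)² = 0.00496
δρ/ρ = √(0.00500) = 0.0707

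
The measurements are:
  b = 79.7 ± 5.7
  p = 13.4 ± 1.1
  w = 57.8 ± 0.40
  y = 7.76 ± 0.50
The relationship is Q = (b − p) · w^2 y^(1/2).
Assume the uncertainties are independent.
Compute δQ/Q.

Let u = b − p = 66.3. δu = √(δb² + δp²) = √(32.5 + 1.21) = 5.81, so δu/u = 0.0876.
Q is then a monomial in u, w, y:
δQ/Q = √((δu/u)² + (2·δw/w)² + (½·δy/y)²) = √(0.00767 + 0.000192 + 0.00104) = 0.0943

0.0943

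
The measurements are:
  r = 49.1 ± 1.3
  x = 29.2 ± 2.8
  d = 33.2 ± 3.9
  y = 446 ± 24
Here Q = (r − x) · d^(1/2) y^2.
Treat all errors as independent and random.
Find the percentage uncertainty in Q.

Let u = r − x = 19.9. δu = √(δr² + δx²) = √(1.69 + 7.84) = 3.09, so δu/u = 0.155.
Q is then a monomial in u, d, y:
δQ/Q = √((δu/u)² + (½·δd/d)² + (2·δy/y)²) = √(0.0241 + 0.00345 + 0.0116) = 0.198

19.8%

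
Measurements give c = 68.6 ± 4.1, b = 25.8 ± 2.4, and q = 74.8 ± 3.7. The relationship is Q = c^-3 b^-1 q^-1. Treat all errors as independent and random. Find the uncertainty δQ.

3.34e-10

For a monomial Q ∝ c^-3, b^-1, q^-1, fractional errors add in quadrature:
  (-3·δc/c)² = (-3×0.0598)² = 0.0321;  (-1·δb/b)² = (-1×0.0930)² = 0.00865;  (-1·δq/q)² = (-1×0.0495)² = 0.00245
δQ/Q = √(0.0432) = 0.208
Q = 1.61e-09, so δQ = 0.208 × 1.61e-09 = 3.34e-10.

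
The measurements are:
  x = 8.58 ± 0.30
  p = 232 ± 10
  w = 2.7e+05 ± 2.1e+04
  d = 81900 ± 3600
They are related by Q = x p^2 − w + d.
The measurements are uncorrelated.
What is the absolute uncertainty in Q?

48000

Let h = x·p^2 = 4.62e+05. δh/h = √((1·δx/x)² + (2·δp/p)²) = √(0.00122 + 0.00743) = 0.0930, so δh = 43000.
Q = h − w + d: δQ = √(δh² + δw² + δd²) = √(1.85e+09 + 4.41e+08 + 1.3e+07) = 48000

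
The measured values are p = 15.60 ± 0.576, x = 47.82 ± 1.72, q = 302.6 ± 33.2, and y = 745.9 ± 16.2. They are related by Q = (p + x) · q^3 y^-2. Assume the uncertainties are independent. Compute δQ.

1050

Let u = p + x = 63.42. δu = √(δp² + δx²) = √(0.332 + 2.96) = 1.81, so δu/u = 0.0286.
Q is then a monomial in u, q, y:
δQ/Q = √((δu/u)² + (3·δq/q)² + (-2·δy/y)²) = √(0.000818 + 0.108 + 0.00189) = 0.333
Q = 3158, so δQ = 0.333 × 3158 = 1050.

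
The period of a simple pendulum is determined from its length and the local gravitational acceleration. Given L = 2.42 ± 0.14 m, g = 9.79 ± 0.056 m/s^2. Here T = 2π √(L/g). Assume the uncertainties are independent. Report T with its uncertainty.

For a monomial T ∝ L^(1/2), g^(-1/2), fractional errors add in quadrature:
  (½·δL/L)² = (0.5×0.0579)² = 0.000837;  (−½·δg/g)² = (-0.5×0.00572)² = 8.18e-06
δT/T = √(0.000845) = 0.0291
T = 3.12 s, so δT = 0.0291 × 3.12 = 0.0908 s.

3.12 ± 0.0908 s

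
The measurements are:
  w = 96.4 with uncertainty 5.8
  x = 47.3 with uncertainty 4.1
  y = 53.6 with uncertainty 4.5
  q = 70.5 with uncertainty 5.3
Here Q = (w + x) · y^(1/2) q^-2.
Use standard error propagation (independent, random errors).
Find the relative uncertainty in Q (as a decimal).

0.164

Let u = w + x = 144. δu = √(δw² + δx²) = √(33.6 + 16.8) = 7.10, so δu/u = 0.0494.
Q is then a monomial in u, y, q:
δQ/Q = √((δu/u)² + (½·δy/y)² + (-2·δq/q)²) = √(0.00244 + 0.00176 + 0.0226) = 0.164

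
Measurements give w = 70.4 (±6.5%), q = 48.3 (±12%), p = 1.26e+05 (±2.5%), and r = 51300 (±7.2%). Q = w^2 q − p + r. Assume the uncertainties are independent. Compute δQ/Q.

0.259

Let h = w^2·q = 2.39e+05. δh/h = √((2·δw/w)² + (1·δq/q)²) = √(0.0169 + 0.0144) = 0.177, so δh = 42400.
Q = h − p + r: δQ = √(δh² + δp² + δr²) = √(1.79e+09 + 9.92e+06 + 1.36e+07) = 42600
Q = 1.65e+05, so δQ/Q = 42600/1.65e+05 = 0.259.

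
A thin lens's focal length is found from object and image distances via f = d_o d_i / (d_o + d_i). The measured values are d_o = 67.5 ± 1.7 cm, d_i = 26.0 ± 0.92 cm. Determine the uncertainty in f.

0.497 cm

∂f/∂d_o = (d_i/(d_o+d_i))² = 0.0773;  ∂f/∂d_i = (d_o/(d_o+d_i))² = 0.521
δf = √((∂f/∂d_o · δd_o)² + (∂f/∂d_i · δd_i)²) = √(0.0173 + 0.230) = 0.497 cm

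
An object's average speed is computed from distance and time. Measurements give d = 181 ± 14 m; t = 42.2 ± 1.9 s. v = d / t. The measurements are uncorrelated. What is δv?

0.384 m/s

For a monomial v ∝ d, t^-1, fractional errors add in quadrature:
  (1·δd/d)² = (1×0.0773)² = 0.00598;  (-1·δt/t)² = (-1×0.0450)² = 0.00203
δv/v = √(0.00801) = 0.0895
v = 4.29 m/s, so δv = 0.0895 × 4.29 = 0.384 m/s.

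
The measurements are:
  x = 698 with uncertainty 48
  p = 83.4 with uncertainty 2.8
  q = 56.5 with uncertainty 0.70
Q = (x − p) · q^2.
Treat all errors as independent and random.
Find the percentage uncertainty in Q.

8.21%

Let u = x − p = 615. δu = √(δx² + δp²) = √(2300 + 7.84) = 48.1, so δu/u = 0.0782.
Q is then a monomial in u, q:
δQ/Q = √((δu/u)² + (2·δq/q)²) = √(0.00612 + 0.000614) = 0.0821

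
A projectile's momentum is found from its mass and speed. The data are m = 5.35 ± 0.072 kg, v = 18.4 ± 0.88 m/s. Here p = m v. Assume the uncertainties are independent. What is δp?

4.89 kg·m/s

Since p is a product/quotient, work with relative uncertainties:
  (1·δm/m)² = (1×0.0135)² = 0.000181;  (1·δv/v)² = (1×0.0478)² = 0.00229
δp/p = √(0.00247) = 0.0497
p = 98.4 kg·m/s, so δp = 0.0497 × 98.4 = 4.89 kg·m/s.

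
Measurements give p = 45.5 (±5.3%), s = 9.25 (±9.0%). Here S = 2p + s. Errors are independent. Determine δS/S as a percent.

For a sum/difference, combine absolute errors in quadrature:
  (2·δp)² = 23.3;  (δs)² = 0.693
δS = √(24.0) = 4.89
S = 100, so δS/S = 4.89/100 = 0.0488.

4.88%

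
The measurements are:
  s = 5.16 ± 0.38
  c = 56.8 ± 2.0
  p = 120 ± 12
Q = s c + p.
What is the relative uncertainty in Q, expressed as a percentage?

6.48%

Let w = s·c = 293. δw/w = √((1·δs/s)² + (1·δc/c)²) = √(0.00542 + 0.00124) = 0.0816, so δw = 23.9.
Q = w + p: δQ = √(δw² + δp²) = √(572 + 144) = 26.8
Q = 413, so δQ/Q = 26.8/413 = 0.0648.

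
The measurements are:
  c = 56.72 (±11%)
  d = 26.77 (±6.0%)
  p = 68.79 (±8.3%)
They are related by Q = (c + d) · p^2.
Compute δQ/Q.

0.183

Let u = c + d = 83.49. δu = √(δc² + δd²) = √(38.9 + 2.58) = 6.44, so δu/u = 0.0772.
Q is then a monomial in u, p:
δQ/Q = √((δu/u)² + (2·δp/p)²) = √(0.00595 + 0.0276) = 0.183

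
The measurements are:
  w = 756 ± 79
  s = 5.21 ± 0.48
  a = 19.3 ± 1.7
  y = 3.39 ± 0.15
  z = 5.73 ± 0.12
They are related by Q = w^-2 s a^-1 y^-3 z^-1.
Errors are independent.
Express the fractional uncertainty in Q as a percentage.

Each factor contributes (exponent × relative error)² to (δQ/Q)²:
  (-2·δw/w)² = (-2×0.104)² = 0.0437;  (1·δs/s)² = (1×0.0921)² = 0.00849;  (-1·δa/a)² = (-1×0.0881)² = 0.00776;  (-3·δy/y)² = (-3×0.0442)² = 0.0176;  (-1·δz/z)² = (-1×0.0209)² = 0.000439
δQ/Q = √(0.0780) = 0.279

27.9%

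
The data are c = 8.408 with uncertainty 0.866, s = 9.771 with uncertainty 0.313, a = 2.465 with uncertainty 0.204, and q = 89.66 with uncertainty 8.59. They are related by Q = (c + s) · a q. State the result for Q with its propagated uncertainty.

4018 ± 548

Let u = c + s = 18.18. δu = √(δc² + δs²) = √(0.750 + 0.0980) = 0.921, so δu/u = 0.0507.
Q is then a monomial in u, a, q:
δQ/Q = √((δu/u)² + (1·δa/a)² + (1·δq/q)²) = √(0.00257 + 0.00685 + 0.00918) = 0.136
Q = 4018, so δQ = 0.136 × 4018 = 548.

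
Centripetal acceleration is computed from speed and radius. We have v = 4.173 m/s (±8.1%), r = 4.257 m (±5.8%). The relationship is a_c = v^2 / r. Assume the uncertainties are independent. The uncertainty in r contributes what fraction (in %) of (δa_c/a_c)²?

11.4%

(δa_c/a_c)² = (2·δv/v)² + (-1·δr/r)²
  v term: (2×0.0810)² = 0.0262
  r term: (-1×0.0580)² = 0.00336
Total = 0.0296. Share from r = 0.00336/0.0296 = 0.114.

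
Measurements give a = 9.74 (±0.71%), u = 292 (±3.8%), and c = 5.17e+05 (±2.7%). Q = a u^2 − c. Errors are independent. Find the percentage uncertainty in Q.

20.7%

Let p = a·u^2 = 8.3e+05. δp/p = √((1·δa/a)² + (2·δu/u)²) = √(5.04e-05 + 0.00578) = 0.0763, so δp = 63400.
Q = p − c: δQ = √(δp² + δc²) = √(4.02e+09 + 1.95e+08) = 64900
Q = 3.13e+05, so δQ/Q = 64900/3.13e+05 = 0.207.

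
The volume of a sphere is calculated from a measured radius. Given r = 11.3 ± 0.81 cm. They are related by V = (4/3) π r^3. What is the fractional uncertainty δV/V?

0.215

V ∝ r^3, so δV/V = |3| · δr/r = 3 × 0.0717 = 0.215.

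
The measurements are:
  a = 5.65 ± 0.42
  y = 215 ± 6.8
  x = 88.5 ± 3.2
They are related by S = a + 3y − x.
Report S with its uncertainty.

562 ± 20.7

S is a linear combination, so absolute uncertainties add in quadrature:
  (δa)² = 0.176;  (3·δy)² = 416;  (δx)² = 10.2
δS = √(427) = 20.7
S = 562.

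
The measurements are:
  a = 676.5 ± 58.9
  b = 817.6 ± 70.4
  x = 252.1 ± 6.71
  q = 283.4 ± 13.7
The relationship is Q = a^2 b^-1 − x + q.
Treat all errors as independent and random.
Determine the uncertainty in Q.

110

Let p = a^2·b^-1 = 559.8. δp/p = √((2·δa/a)² + (-1·δb/b)²) = √(0.0303 + 0.00741) = 0.194, so δp = 109.
Q = p − x + q: δQ = √(δp² + δx² + δq²) = √(11800 + 45.0 + 188) = 110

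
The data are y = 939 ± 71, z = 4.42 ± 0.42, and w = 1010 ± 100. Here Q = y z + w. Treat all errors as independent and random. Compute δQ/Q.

Let p = y·z = 4150. δp/p = √((1·δy/y)² + (1·δz/z)²) = √(0.00572 + 0.00903) = 0.121, so δp = 504.
Q = p + w: δQ = √(δp² + δw²) = √(2.54e+05 + 10000) = 514
Q = 5160, so δQ/Q = 514/5160 = 0.0996.

0.0996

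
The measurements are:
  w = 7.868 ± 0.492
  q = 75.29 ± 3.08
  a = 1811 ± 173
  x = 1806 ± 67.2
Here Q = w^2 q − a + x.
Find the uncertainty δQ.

641

Let p = w^2·q = 4661. δp/p = √((2·δw/w)² + (1·δq/q)²) = √(0.0156 + 0.00167) = 0.132, so δp = 613.
Q = p − a + x: δQ = √(δp² + δa² + δx²) = √(3.76e+05 + 29900 + 4520) = 641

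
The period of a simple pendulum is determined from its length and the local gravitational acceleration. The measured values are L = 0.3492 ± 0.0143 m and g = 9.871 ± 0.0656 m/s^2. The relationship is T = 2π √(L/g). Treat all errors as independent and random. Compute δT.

Relative error in a monomial: (δT/T)² = Σ (nᵢ · δxᵢ/xᵢ)².
  (½·δL/L)² = (0.5×0.0410)² = 0.000419;  (−½·δg/g)² = (-0.5×0.00665)² = 1.1e-05
δT/T = √(0.000430) = 0.0207
T = 1.182 s, so δT = 0.0207 × 1.182 = 0.0245 s.

0.0245 s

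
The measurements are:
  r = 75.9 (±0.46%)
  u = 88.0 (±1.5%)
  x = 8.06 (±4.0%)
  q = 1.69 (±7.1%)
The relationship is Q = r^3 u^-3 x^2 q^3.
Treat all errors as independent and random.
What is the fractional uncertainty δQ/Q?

Since Q is a product/quotient, work with relative uncertainties:
  (3·δr/r)² = (3×0.00460)² = 0.000190;  (-3·δu/u)² = (-3×0.0150)² = 0.00202;  (2·δx/x)² = (2×0.0400)² = 0.00640;  (3·δq/q)² = (3×0.0710)² = 0.0454
δQ/Q = √(0.0540) = 0.232

0.232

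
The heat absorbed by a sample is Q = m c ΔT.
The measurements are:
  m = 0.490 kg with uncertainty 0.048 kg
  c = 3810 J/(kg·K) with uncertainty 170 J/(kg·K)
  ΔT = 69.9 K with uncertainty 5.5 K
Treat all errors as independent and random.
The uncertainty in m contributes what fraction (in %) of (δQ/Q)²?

54.0%

(δQ/Q)² = (1·δm/m)² + (1·δc/c)² + (1·δΔT/ΔT)²
  m term: (1×0.0980)² = 0.00960
  c term: (1×0.0446)² = 0.00199
  ΔT term: (1×0.0787)² = 0.00619
Total = 0.0178. Share from m = 0.00960/0.0178 = 0.540.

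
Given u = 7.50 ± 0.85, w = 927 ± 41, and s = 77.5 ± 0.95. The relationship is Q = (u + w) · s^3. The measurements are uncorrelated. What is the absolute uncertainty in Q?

2.49e+07

Let h = u + w = 934. δh = √(δu² + δw²) = √(0.722 + 1680) = 41.0, so δh/h = 0.0439.
Q is then a monomial in h, s:
δQ/Q = √((δh/h)² + (3·δs/s)²) = √(0.00193 + 0.00135) = 0.0573
Q = 4.35e+08, so δQ = 0.0573 × 4.35e+08 = 2.49e+07.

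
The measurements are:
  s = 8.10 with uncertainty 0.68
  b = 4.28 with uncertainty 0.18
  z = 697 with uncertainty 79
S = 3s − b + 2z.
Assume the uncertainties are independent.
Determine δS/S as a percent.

S is a linear combination, so absolute uncertainties add in quadrature:
  (3·δs)² = 4.16;  (δb)² = 0.0324;  (2·δz)² = 25000
δS = √(25000) = 158
S = 1410, so δS/S = 158/1410 = 0.112.

11.2%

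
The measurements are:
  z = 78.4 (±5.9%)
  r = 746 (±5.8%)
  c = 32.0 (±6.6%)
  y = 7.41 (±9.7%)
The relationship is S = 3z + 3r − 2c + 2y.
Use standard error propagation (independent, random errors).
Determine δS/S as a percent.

5.39%

Absolute uncertainties add in quadrature for a linear combination:
  (3·δz)² = 193;  (3·δr)² = 16800;  (2·δc)² = 17.8;  (2·δy)² = 2.07
δS = √(17100) = 131
S = 2420, so δS/S = 131/2420 = 0.0539.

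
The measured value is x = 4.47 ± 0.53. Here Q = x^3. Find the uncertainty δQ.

Q ∝ x^3, so δQ/Q = |3| · δx/x = 3 × 0.119 = 0.356.
Q = 89.3, so δQ = 0.356 × 89.3 = 31.8.

31.8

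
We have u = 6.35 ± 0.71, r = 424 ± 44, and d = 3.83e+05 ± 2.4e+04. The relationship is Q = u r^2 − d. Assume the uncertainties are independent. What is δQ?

2.7e+05

Let p = u·r^2 = 1.14e+06. δp/p = √((1·δu/u)² + (2·δr/r)²) = √(0.0125 + 0.0431) = 0.236, so δp = 2.69e+05.
Q = p − d: δQ = √(δp² + δd²) = √(7.24e+10 + 5.76e+08) = 2.7e+05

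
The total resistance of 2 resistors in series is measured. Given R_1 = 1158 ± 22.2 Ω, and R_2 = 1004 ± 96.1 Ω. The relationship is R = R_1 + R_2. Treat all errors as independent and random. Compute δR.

R is a linear combination, so absolute uncertainties add in quadrature:
  (δR_1)² = 493;  (δR_2)² = 9240
δR = √(9730) = 98.6 Ω

98.6 Ω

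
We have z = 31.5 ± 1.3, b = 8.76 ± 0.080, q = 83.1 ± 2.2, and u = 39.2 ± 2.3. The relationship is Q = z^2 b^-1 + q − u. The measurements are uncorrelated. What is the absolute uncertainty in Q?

9.93

Let p = z^2·b^-1 = 113. δp/p = √((2·δz/z)² + (-1·δb/b)²) = √(0.00681 + 8.34e-05) = 0.0830, so δp = 9.41.
Q = p + q − u: δQ = √(δp² + δq² + δu²) = √(88.5 + 4.84 + 5.29) = 9.93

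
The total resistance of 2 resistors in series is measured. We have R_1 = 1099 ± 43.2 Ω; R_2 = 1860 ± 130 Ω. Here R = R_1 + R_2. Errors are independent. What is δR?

137 Ω

Each term contributes (cᵢ δxᵢ)² to (δR)²:
  (δR_1)² = 1870;  (δR_2)² = 16900
δR = √(18800) = 137 Ω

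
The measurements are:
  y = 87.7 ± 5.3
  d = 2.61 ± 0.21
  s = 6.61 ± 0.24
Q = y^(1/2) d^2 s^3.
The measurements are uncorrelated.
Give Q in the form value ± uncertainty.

18400 ± 3620

Relative error in a monomial: (δQ/Q)² = Σ (nᵢ · δxᵢ/xᵢ)².
  (½·δy/y)² = (0.5×0.0604)² = 0.000913;  (2·δd/d)² = (2×0.0805)² = 0.0259;  (3·δs/s)² = (3×0.0363)² = 0.0119
δQ/Q = √(0.0387) = 0.197
Q = 18400, so δQ = 0.197 × 18400 = 3620.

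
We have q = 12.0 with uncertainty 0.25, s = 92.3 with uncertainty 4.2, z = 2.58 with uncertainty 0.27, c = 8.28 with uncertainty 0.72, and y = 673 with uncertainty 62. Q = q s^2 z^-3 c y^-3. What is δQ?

7.07e-05

For a monomial Q ∝ q, s^2, z^-3, c, y^-3, fractional errors add in quadrature:
  (1·δq/q)² = (1×0.0208)² = 0.000434;  (2·δs/s)² = (2×0.0455)² = 0.00828;  (-3·δz/z)² = (-3×0.105)² = 0.0986;  (1·δc/c)² = (1×0.0870)² = 0.00756;  (-3·δy/y)² = (-3×0.0921)² = 0.0764
δQ/Q = √(0.191) = 0.437
Q = 0.000162, so δQ = 0.437 × 0.000162 = 7.07e-05.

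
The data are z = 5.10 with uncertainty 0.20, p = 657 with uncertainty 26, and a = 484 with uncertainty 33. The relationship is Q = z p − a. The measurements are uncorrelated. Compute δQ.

190

Let w = z·p = 3350. δw/w = √((1·δz/z)² + (1·δp/p)²) = √(0.00154 + 0.00157) = 0.0557, so δw = 187.
Q = w − a: δQ = √(δw² + δa²) = √(34800 + 1090) = 190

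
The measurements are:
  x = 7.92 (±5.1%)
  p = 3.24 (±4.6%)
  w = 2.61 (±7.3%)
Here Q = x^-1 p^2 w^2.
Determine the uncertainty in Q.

1.62

Products/powers → add relative errors in quadrature, weighted by exponent:
  (-1·δx/x)² = (-1×0.0510)² = 0.00260;  (2·δp/p)² = (2×0.0460)² = 0.00846;  (2·δw/w)² = (2×0.0730)² = 0.0213
δQ/Q = √(0.0324) = 0.180
Q = 9.03, so δQ = 0.180 × 9.03 = 1.62.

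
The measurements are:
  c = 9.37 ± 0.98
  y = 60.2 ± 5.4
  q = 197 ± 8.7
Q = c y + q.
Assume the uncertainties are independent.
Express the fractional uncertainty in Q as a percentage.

Let p = c·y = 564. δp/p = √((1·δc/c)² + (1·δy/y)²) = √(0.0109 + 0.00805) = 0.138, so δp = 77.7.
Q = p + q: δQ = √(δp² + δq²) = √(6040 + 75.7) = 78.2
Q = 761, so δQ/Q = 78.2/761 = 0.103.

10.3%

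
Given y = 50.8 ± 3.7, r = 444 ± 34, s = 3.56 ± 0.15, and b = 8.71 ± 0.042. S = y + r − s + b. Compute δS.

34.2

S is a linear combination, so absolute uncertainties add in quadrature:
  (δy)² = 13.7;  (δr)² = 1160;  (δs)² = 0.0225;  (δb)² = 0.00176
δS = √(1170) = 34.2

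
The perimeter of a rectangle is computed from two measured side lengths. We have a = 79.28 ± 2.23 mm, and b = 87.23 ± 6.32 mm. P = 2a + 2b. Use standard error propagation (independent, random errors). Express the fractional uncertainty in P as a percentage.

Sums and differences: (δP)² = Σ (cᵢ δxᵢ)².
  (2·δa)² = 19.9;  (2·δb)² = 160
δP = √(180) = 13.4 mm
P = 333.0 mm, so δP/P = 13.4/333.0 = 0.0402.

4.02%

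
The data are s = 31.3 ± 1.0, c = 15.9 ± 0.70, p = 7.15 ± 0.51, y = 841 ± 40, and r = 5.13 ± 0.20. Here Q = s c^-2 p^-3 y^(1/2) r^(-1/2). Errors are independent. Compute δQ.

0.00102

Each factor contributes (exponent × relative error)² to (δQ/Q)²:
  (1·δs/s)² = (1×0.0319)² = 0.00102;  (-2·δc/c)² = (-2×0.0440)² = 0.00775;  (-3·δp/p)² = (-3×0.0713)² = 0.0458;  (½·δy/y)² = (0.5×0.0476)² = 0.000566;  (−½·δr/r)² = (-0.5×0.0390)² = 0.000380
δQ/Q = √(0.0555) = 0.236
Q = 0.00434, so δQ = 0.236 × 0.00434 = 0.00102.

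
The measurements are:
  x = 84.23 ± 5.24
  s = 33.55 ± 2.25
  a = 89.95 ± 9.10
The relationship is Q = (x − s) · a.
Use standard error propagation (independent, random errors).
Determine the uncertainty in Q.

690

Let u = x − s = 50.68. δu = √(δx² + δs²) = √(27.5 + 5.06) = 5.70, so δu/u = 0.113.
Q is then a monomial in u, a:
δQ/Q = √((δu/u)² + (1·δa/a)²) = √(0.0127 + 0.0102) = 0.151
Q = 4559, so δQ = 0.151 × 4559 = 690.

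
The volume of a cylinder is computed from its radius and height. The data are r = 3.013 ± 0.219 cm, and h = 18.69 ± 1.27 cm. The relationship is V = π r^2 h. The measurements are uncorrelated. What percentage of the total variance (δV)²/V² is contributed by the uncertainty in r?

82.1%

(δV/V)² = (2·δr/r)² + (1·δh/h)²
  r term: (2×0.0727)² = 0.0211
  h term: (1×0.0680)² = 0.00462
Total = 0.0257. Share from r = 0.0211/0.0257 = 0.821.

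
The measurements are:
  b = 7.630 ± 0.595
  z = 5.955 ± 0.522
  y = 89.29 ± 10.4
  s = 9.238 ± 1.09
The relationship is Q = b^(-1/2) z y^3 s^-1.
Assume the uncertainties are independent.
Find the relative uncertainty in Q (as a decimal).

For a monomial Q ∝ b^(-1/2), z, y^3, s^-1, fractional errors add in quadrature:
  (−½·δb/b)² = (-0.5×0.0780)² = 0.00152;  (1·δz/z)² = (1×0.0877)² = 0.00768;  (3·δy/y)² = (3×0.116)² = 0.122;  (-1·δs/s)² = (-1×0.118)² = 0.0139
δQ/Q = √(0.145) = 0.381

0.381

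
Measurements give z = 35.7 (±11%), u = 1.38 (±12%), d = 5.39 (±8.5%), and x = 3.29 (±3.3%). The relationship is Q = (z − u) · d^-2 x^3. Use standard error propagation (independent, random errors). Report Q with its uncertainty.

Let w = z − u = 34.3. δw = √(δz² + δu²) = √(15.4 + 0.0274) = 3.93, so δw/w = 0.115.
Q is then a monomial in w, d, x:
δQ/Q = √((δw/w)² + (-2·δd/d)² + (3·δx/x)²) = √(0.0131 + 0.0289 + 0.00980) = 0.228
Q = 42.1, so δQ = 0.228 × 42.1 = 9.58.

42.1 ± 9.58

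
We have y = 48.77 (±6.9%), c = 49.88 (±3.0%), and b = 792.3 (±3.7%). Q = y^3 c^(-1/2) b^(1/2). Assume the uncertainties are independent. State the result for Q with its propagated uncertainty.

Q is a product of powers, so relative uncertainties combine in quadrature:
  (3·δy/y)² = (3×0.0690)² = 0.0428;  (−½·δc/c)² = (-0.5×0.0300)² = 0.000225;  (½·δb/b)² = (0.5×0.0370)² = 0.000342
δQ/Q = √(0.0434) = 0.208
Q = 462300, so δQ = 0.208 × 462300 = 96300.

462300 ± 96300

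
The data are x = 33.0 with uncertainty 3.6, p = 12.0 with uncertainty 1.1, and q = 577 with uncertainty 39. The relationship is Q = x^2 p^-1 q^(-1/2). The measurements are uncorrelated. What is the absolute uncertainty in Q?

0.903

For a monomial Q ∝ x^2, p^-1, q^(-1/2), fractional errors add in quadrature:
  (2·δx/x)² = (2×0.109)² = 0.0476;  (-1·δp/p)² = (-1×0.0917)² = 0.00840;  (−½·δq/q)² = (-0.5×0.0676)² = 0.00114
δQ/Q = √(0.0571) = 0.239
Q = 3.78, so δQ = 0.239 × 3.78 = 0.903.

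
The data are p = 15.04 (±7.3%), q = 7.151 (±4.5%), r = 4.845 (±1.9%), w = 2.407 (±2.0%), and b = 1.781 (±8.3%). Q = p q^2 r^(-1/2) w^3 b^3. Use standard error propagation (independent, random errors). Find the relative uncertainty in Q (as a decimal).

Relative error in a monomial: (δQ/Q)² = Σ (nᵢ · δxᵢ/xᵢ)².
  (1·δp/p)² = (1×0.0730)² = 0.00533;  (2·δq/q)² = (2×0.0450)² = 0.00810;  (−½·δr/r)² = (-0.5×0.0190)² = 9.02e-05;  (3·δw/w)² = (3×0.0200)² = 0.00360;  (3·δb/b)² = (3×0.0830)² = 0.0620
δQ/Q = √(0.0791) = 0.281

0.281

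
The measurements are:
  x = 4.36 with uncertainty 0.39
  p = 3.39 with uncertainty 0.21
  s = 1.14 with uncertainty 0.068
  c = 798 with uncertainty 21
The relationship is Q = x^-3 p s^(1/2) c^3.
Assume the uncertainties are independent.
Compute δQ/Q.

0.288

Q is a product of powers, so relative uncertainties combine in quadrature:
  (-3·δx/x)² = (-3×0.0894)² = 0.0720;  (1·δp/p)² = (1×0.0619)² = 0.00384;  (½·δs/s)² = (0.5×0.0596)² = 0.000890;  (3·δc/c)² = (3×0.0263)² = 0.00623
δQ/Q = √(0.0830) = 0.288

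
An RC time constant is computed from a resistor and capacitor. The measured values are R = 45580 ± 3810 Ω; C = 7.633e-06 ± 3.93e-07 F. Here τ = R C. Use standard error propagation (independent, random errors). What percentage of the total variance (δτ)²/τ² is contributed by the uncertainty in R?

72.5%

(δτ/τ)² = (1·δR/R)² + (1·δC/C)²
  R term: (1×0.0836)² = 0.00699
  C term: (1×0.0515)² = 0.00265
Total = 0.00964. Share from R = 0.00699/0.00964 = 0.725.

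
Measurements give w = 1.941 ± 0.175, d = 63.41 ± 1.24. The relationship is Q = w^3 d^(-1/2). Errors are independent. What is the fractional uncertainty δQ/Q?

Relative error in a monomial: (δQ/Q)² = Σ (nᵢ · δxᵢ/xᵢ)².
  (3·δw/w)² = (3×0.0902)² = 0.0732;  (−½·δd/d)² = (-0.5×0.0196)² = 9.56e-05
δQ/Q = √(0.0733) = 0.271

0.271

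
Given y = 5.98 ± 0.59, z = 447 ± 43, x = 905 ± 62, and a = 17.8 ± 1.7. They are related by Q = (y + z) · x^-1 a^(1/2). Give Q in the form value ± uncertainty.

Let u = y + z = 453. δu = √(δy² + δz²) = √(0.348 + 1850) = 43.0, so δu/u = 0.0949.
Q is then a monomial in u, x, a:
δQ/Q = √((δu/u)² + (-1·δx/x)² + (½·δa/a)²) = √(0.00901 + 0.00469 + 0.00228) = 0.126
Q = 2.11, so δQ = 0.126 × 2.11 = 0.267.

2.11 ± 0.267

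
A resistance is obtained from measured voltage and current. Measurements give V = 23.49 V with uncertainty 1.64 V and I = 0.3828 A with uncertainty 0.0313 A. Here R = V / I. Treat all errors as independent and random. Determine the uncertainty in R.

Relative error in a monomial: (δR/R)² = Σ (nᵢ · δxᵢ/xᵢ)².
  (1·δV/V)² = (1×0.0698)² = 0.00487;  (-1·δI/I)² = (-1×0.0818)² = 0.00669
δR/R = √(0.0116) = 0.108
R = 61.36 Ω, so δR = 0.108 × 61.36 = 6.60 Ω.

6.60 Ω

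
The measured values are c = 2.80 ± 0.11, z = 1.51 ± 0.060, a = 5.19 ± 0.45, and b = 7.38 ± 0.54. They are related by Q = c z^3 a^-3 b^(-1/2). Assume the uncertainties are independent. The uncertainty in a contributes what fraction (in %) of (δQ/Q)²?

79.8%

(δQ/Q)² = (1·δc/c)² + (3·δz/z)² + (-3·δa/a)² + (−½·δb/b)²
  c term: (1×0.0393)² = 0.00154
  z term: (3×0.0397)² = 0.0142
  a term: (-3×0.0867)² = 0.0677
  b term: (-0.5×0.0732)² = 0.00134
Total = 0.0848. Share from a = 0.0677/0.0848 = 0.798.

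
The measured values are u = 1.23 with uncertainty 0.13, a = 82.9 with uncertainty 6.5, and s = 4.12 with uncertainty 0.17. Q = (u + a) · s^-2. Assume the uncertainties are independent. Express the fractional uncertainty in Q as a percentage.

11.3%

Let w = u + a = 84.1. δw = √(δu² + δa²) = √(0.0169 + 42.2) = 6.50, so δw/w = 0.0773.
Q is then a monomial in w, s:
δQ/Q = √((δw/w)² + (-2·δs/s)²) = √(0.00597 + 0.00681) = 0.113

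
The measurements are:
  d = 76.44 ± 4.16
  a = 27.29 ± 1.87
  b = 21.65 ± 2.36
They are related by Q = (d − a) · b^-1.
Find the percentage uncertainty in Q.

14.3%

Let u = d − a = 49.15. δu = √(δd² + δa²) = √(17.3 + 3.50) = 4.56, so δu/u = 0.0928.
Q is then a monomial in u, b:
δQ/Q = √((δu/u)² + (-1·δb/b)²) = √(0.00861 + 0.0119) = 0.143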